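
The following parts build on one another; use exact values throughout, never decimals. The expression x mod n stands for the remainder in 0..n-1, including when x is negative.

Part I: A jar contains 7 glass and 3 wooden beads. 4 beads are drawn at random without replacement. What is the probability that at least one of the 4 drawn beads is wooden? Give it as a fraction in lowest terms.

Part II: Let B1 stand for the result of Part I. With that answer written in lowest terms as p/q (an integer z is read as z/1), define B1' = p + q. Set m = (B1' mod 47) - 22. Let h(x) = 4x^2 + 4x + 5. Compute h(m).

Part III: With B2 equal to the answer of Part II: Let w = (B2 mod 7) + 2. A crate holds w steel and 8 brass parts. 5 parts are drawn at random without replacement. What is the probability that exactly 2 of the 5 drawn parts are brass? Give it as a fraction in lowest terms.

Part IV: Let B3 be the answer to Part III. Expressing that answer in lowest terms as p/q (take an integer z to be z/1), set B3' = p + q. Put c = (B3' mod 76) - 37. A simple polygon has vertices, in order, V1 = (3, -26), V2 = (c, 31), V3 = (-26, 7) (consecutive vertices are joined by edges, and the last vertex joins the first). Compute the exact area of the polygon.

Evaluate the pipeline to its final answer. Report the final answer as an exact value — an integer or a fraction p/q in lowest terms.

678

Part I: total draws C(10,4) = 210; complement C(7,4) = 35; favorable 210 - 35 = 175; P = 5/6; answer 5/6
Part II: B1 = 5/6; threaded value p + q = 11; m = -11; 4*(-11)^2 + 4*(-11)^1 + 5 = (484) + (-44) + (5) = 445; answer 445
Part III: B2 = 445; w = 6; total draws C(14,5) = 2002; favorable C(8,2)*C(6,3) = 560; P = 40/143; answer 40/143
Part IV: B3 = 40/143; threaded value p + q = 183; c = -6; cross terms: (3*31 - -6*-26)=-63, (-6*7 - -26*31)=764, (-26*-26 - 3*7)=655; twice the area = |1356| = 1356; area = 678; answer 678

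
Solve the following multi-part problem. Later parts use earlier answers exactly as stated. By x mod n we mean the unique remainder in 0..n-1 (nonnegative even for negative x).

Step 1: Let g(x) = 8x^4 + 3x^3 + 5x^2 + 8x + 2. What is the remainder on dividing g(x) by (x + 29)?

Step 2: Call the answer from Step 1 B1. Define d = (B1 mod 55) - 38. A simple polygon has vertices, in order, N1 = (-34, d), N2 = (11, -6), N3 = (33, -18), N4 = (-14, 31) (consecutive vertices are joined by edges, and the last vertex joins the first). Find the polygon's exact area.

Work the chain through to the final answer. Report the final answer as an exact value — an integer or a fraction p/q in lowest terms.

1352

Step 1: remainder = value at the root: 8*(-29)^4 + 3*(-29)^3 + 5*(-29)^2 + 8*(-29)^1 + 2 = (5658248) + (-73167) + (4205) + (-232) + (2) = 5589056; answer 5589056
Step 2: B1 = 5589056; d = -27; cross terms: (-34*-6 - 11*-27)=501, (11*-18 - 33*-6)=0, (33*31 - -14*-18)=771, (-14*-27 - -34*31)=1432; twice the area = |2704| = 2704; area = 1352; answer 1352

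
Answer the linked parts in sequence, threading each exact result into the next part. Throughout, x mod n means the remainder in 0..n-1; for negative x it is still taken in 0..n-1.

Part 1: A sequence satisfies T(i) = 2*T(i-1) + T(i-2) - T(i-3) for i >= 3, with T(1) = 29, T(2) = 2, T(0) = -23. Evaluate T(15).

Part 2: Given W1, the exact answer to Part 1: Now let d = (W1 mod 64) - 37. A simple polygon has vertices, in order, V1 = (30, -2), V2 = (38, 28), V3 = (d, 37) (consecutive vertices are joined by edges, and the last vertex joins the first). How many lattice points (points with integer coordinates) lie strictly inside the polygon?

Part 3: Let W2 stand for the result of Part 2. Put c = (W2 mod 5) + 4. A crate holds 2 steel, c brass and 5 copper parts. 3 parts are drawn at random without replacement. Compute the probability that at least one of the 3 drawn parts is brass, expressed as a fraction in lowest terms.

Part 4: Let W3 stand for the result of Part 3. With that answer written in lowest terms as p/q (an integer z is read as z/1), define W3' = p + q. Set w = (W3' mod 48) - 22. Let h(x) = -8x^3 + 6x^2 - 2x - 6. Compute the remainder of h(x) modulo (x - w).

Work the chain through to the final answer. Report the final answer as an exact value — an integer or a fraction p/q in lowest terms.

-9950

Part 1: T(3) = 2*(2) + 1*(29) - 1*(-23) = 56; iterating: T(3)=56, T(4)=85, T(5)=224, T(6)=477, T(7)=1093, T(8)=2439, T(9)=5494, T(10)=12334, T(11)=27723, T(12)=62286, T(13)=139961, T(14)=314485, T(15)=706645; answer 706645
Part 2: W1 = 706645; d = -16; cross terms: (30*28 - 38*-2)=916, (38*37 - -16*28)=1854, (-16*-2 - 30*37)=-1078; twice the area = |1692| = 1692; area = 846; boundary points = 2 + 9 + 1 = 12; strictly interior points = area - boundary/2 + 1 = 841; answer 841
Part 3: W2 = 841; c = 5; total draws C(12,3) = 220; complement C(7,3) = 35; favorable 220 - 35 = 185; P = 37/44; answer 37/44
Part 4: W3 = 37/44; threaded value p + q = 81; w = 11; remainder = value at the root: -8*(11)^3 + 6*(11)^2 - 2*(11)^1 - 6 = (-10648) + (726) + (-22) + (-6) = -9950; answer -9950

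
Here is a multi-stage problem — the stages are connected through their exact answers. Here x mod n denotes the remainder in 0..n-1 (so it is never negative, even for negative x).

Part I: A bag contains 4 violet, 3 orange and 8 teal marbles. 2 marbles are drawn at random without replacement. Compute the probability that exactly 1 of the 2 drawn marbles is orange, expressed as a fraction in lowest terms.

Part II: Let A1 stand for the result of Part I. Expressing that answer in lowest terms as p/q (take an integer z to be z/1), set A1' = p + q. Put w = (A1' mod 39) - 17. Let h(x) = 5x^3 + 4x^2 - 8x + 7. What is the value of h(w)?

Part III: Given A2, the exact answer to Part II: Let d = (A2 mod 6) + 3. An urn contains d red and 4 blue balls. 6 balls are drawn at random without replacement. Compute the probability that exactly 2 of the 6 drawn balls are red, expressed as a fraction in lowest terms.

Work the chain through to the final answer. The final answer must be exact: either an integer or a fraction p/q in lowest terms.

1/22

Part I: total draws C(15,2) = 105; favorable C(3,1)*C(12,1) = 36; P = 12/35; answer 12/35
Part II: A1 = 12/35; threaded value p + q = 47; w = -9; 5*(-9)^3 + 4*(-9)^2 - 8*(-9)^1 + 7 = (-3645) + (324) + (72) + (7) = -3242; answer -3242
Part III: A2 = -3242; d = 7; total draws C(11,6) = 462; favorable C(7,2)*C(4,4) = 21; P = 1/22; answer 1/22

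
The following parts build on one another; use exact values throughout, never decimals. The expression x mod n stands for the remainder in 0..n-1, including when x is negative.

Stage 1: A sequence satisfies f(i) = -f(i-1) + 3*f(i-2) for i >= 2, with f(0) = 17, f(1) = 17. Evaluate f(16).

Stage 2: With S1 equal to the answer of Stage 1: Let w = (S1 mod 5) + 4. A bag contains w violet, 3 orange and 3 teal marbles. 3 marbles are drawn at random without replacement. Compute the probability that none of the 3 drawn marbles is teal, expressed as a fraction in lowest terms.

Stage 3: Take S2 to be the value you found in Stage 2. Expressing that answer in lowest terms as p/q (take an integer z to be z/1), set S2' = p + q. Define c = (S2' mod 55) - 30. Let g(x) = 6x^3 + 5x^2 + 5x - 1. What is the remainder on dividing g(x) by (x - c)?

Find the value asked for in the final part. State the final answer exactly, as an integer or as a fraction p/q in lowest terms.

15

Stage 1: f(2) = -1*(17) + 3*(17) = 34; iterating: f(2)=34, f(3)=17, f(4)=85, f(5)=-34, f(6)=289, f(7)=-391, f(8)=1258, f(9)=-2431, f(10)=6205, f(11)=-13498, f(12)=32113, f(13)=-72607, f(14)=168946, f(15)=-386767, f(16)=893605; answer 893605
Stage 2: S1 = 893605; w = 4; total draws C(10,3) = 120; favorable C(7,3) = 35; P = 7/24; answer 7/24
Stage 3: S2 = 7/24; threaded value p + q = 31; c = 1; remainder = value at the root: 6*(1)^3 + 5*(1)^2 + 5*(1)^1 - 1 = (6) + (5) + (5) + (-1) = 15; answer 15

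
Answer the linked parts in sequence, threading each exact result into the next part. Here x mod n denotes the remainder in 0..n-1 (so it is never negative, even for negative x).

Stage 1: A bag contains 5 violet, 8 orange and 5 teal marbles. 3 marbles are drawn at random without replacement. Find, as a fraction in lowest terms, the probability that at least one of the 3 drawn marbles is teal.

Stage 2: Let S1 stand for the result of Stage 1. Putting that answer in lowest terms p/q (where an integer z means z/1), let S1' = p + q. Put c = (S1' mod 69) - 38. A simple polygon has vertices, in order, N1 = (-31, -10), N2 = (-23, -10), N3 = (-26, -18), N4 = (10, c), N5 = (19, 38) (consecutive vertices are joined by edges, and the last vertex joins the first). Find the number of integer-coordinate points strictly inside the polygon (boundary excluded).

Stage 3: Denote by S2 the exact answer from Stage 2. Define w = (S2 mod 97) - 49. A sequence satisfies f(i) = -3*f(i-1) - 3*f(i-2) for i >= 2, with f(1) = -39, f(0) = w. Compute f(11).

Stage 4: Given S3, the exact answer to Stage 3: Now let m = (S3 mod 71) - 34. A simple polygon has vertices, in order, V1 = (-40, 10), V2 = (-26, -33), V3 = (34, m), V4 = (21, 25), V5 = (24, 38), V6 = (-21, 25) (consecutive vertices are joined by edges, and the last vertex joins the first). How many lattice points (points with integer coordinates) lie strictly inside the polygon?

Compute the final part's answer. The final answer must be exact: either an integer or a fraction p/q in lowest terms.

3131

Stage 1: total draws C(18,3) = 816; complement C(13,3) = 286; favorable 816 - 286 = 530; P = 265/408; answer 265/408
Stage 2: S1 = 265/408; threaded value p + q = 673; c = 14; cross terms: (-31*-10 - -23*-10)=80, (-23*-18 - -26*-10)=154, (-26*14 - 10*-18)=-184, (10*38 - 19*14)=114, (19*-10 - -31*38)=988; twice the area = |1152| = 1152; area = 576; boundary points = 8 + 1 + 4 + 3 + 2 = 18; strictly interior points = area - boundary/2 + 1 = 568; answer 568
Stage 3: S2 = 568; w = 34; f(2) = -3*(-39) - 3*(34) = 15; iterating: f(2)=15, f(3)=72, f(4)=-261, f(5)=567, f(6)=-918, f(7)=1053, f(8)=-405, f(9)=-1944, f(10)=7047, f(11)=-15309; answer -15309
Stage 4: S3 = -15309; m = -7; cross terms: (-40*-33 - -26*10)=1580, (-26*-7 - 34*-33)=1304, (34*25 - 21*-7)=997, (21*38 - 24*25)=198, (24*25 - -21*38)=1398, (-21*10 - -40*25)=790; twice the area = |6267| = 6267; area = 6267/2; boundary points = 1 + 2 + 1 + 1 + 1 + 1 = 7; strictly interior points = area - boundary/2 + 1 = 3131; answer 3131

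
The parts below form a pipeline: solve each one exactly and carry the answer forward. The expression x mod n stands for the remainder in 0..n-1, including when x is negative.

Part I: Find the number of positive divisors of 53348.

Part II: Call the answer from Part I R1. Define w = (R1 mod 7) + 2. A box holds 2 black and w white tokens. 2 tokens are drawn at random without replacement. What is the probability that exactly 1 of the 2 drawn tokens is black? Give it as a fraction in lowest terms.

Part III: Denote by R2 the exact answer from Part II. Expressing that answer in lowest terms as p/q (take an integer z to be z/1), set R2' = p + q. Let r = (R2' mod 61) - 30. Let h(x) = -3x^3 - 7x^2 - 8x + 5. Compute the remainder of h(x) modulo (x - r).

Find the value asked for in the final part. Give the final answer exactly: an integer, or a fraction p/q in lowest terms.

74945

Part I: 53348 = 2^2 * 13337; number of divisors = (2+1) * (1+1) = 6; answer 6
Part II: R1 = 6; w = 8; total draws C(10,2) = 45; favorable C(2,1)*C(8,1) = 16; P = 16/45; answer 16/45
Part III: R2 = 16/45; threaded value p + q = 61; r = -30; remainder = value at the root: -3*(-30)^3 - 7*(-30)^2 - 8*(-30)^1 + 5 = (81000) + (-6300) + (240) + (5) = 74945; answer 74945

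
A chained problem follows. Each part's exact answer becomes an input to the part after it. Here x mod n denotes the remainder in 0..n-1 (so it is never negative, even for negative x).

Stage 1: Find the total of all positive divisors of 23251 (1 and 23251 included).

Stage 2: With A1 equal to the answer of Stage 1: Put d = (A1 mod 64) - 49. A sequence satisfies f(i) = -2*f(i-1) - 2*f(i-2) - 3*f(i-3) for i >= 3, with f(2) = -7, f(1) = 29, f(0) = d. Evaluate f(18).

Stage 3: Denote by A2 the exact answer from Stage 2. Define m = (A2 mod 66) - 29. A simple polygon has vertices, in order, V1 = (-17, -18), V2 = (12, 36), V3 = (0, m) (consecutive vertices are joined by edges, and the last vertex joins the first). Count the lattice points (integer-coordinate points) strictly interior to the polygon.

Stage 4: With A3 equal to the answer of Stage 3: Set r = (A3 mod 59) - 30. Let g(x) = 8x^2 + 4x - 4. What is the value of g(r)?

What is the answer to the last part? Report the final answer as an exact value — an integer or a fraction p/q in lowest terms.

Stage 1: 23251 is prime, so its only divisors are 1 and 23251; sigma = 1 + 23251 = 23252; answer 23252
Stage 2: A1 = 23252; d = -29; f(3) = -2*(-7) - 2*(29) - 3*(-29) = 43; iterating: f(3)=43, f(4)=-159, f(5)=253, f(6)=-317, f(7)=605, f(8)=-1335, f(9)=2411, f(10)=-3967, f(11)=7117, f(12)=-13533, f(13)=24733, f(14)=-43751, f(15)=78635, f(16)=-143967, f(17)=261917, f(18)=-471805; answer -471805
Stage 3: A2 = -471805; m = 0; cross terms: (-17*36 - 12*-18)=-396, (12*0 - 0*36)=0, (0*-18 - -17*0)=0; twice the area = |-396| = 396; area = 198; boundary points = 1 + 12 + 1 = 14; strictly interior points = area - boundary/2 + 1 = 192; answer 192
Stage 4: A3 = 192; r = -15; 8*(-15)^2 + 4*(-15)^1 - 4 = (1800) + (-60) + (-4) = 1736; answer 1736

1736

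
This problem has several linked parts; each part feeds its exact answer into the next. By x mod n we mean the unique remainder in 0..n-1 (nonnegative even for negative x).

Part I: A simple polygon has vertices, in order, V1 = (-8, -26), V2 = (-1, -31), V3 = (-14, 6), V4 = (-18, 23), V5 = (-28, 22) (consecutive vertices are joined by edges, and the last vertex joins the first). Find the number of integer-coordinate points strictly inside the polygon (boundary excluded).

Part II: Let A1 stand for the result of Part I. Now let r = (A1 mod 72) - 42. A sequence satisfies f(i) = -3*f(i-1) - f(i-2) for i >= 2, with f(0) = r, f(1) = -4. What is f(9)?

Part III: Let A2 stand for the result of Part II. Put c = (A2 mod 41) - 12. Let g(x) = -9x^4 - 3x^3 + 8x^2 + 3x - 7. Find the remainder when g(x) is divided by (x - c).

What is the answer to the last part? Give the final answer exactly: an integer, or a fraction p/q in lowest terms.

-3022783

Part I: cross terms: (-8*-31 - -1*-26)=222, (-1*6 - -14*-31)=-440, (-14*23 - -18*6)=-214, (-18*22 - -28*23)=248, (-28*-26 - -8*22)=904; twice the area = |720| = 720; area = 360; boundary points = 1 + 1 + 1 + 1 + 4 = 8; strictly interior points = area - boundary/2 + 1 = 357; answer 357
Part II: A1 = 357; r = 27; f(2) = -3*(-4) - 1*(27) = -15; iterating: f(2)=-15, f(3)=49, f(4)=-132, f(5)=347, f(6)=-909, f(7)=2380, f(8)=-6231, f(9)=16313; answer 16313
Part III: A2 = 16313; c = 24; remainder = value at the root: -9*(24)^4 - 3*(24)^3 + 8*(24)^2 + 3*(24)^1 - 7 = (-2985984) + (-41472) + (4608) + (72) + (-7) = -3022783; answer -3022783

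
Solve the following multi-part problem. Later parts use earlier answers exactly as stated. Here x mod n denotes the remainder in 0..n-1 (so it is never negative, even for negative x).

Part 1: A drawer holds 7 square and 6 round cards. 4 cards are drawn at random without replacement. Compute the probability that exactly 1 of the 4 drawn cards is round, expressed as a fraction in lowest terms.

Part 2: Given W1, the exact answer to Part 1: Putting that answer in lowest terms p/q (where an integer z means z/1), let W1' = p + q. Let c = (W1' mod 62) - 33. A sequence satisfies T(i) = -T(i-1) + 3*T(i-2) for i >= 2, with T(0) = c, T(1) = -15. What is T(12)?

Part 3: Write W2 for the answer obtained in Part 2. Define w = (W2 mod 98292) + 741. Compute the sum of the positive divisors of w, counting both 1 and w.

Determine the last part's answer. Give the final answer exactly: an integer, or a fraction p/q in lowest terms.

31520

Part 1: total draws C(13,4) = 715; favorable C(6,1)*C(7,3) = 210; P = 42/143; answer 42/143
Part 2: W1 = 42/143; threaded value p + q = 185; c = 28; T(2) = -1*(-15) + 3*(28) = 99; iterating: T(2)=99, T(3)=-144, T(4)=441, T(5)=-873, T(6)=2196, T(7)=-4815, T(8)=11403, T(9)=-25848, T(10)=60057, T(11)=-137601, T(12)=317772; answer 317772
Part 3: W2 = 317772; w = 23637; 23637 = 3 * 7879; sigma = (1 + 3) * (1 + 7879) = 4 * 7880 = 31520; answer 31520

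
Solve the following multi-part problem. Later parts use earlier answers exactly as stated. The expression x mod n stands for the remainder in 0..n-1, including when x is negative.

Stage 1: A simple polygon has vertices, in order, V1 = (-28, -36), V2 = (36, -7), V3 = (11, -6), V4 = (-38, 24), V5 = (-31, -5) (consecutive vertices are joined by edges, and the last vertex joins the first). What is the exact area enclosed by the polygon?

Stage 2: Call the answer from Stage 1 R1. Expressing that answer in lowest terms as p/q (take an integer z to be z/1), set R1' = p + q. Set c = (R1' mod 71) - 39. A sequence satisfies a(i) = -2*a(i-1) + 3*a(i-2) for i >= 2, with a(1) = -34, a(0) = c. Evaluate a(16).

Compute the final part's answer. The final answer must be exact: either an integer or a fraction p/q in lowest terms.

Stage 1: cross terms: (-28*-7 - 36*-36)=1492, (36*-6 - 11*-7)=-139, (11*24 - -38*-6)=36, (-38*-5 - -31*24)=934, (-31*-36 - -28*-5)=976; twice the area = |3299| = 3299; area = 3299/2; answer 3299/2
Stage 2: R1 = 3299/2; threaded value p + q = 3301; c = -4; a(2) = -2*(-34) + 3*(-4) = 56; iterating: a(2)=56, a(3)=-214, a(4)=596, a(5)=-1834, a(6)=5456, a(7)=-16414, a(8)=49196, a(9)=-147634, a(10)=442856, a(11)=-1328614, a(12)=3985796, a(13)=-11957434, a(14)=35872256, a(15)=-107616814, a(16)=322850396; answer 322850396

322850396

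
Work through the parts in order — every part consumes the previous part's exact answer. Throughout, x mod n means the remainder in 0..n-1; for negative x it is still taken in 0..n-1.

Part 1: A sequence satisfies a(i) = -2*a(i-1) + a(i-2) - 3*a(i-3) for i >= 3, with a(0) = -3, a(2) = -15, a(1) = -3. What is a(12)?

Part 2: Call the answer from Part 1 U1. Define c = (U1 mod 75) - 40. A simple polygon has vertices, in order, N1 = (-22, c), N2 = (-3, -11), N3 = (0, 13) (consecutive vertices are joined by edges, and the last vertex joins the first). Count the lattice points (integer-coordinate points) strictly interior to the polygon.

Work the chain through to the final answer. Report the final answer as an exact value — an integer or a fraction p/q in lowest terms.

Part 1: a(3) = -2*(-15) + 1*(-3) - 3*(-3) = 36; iterating: a(3)=36, a(4)=-78, a(5)=237, a(6)=-660, a(7)=1791, a(8)=-4953, a(9)=13677, a(10)=-37680, a(11)=103896, a(12)=-286503; answer -286503
Part 2: U1 = -286503; c = 32; cross terms: (-22*-11 - -3*32)=338, (-3*13 - 0*-11)=-39, (0*32 - -22*13)=286; twice the area = |585| = 585; area = 585/2; boundary points = 1 + 3 + 1 = 5; strictly interior points = area - boundary/2 + 1 = 291; answer 291

291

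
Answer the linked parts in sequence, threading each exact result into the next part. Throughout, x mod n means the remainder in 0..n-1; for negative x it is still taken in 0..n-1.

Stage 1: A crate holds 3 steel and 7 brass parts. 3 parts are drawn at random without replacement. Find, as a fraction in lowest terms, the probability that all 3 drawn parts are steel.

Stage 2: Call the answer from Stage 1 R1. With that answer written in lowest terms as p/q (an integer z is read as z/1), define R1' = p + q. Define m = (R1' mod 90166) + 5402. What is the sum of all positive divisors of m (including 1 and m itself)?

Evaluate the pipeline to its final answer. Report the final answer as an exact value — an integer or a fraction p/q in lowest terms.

8448

Stage 1: total draws C(10,3) = 120; favorable C(3,3) = 1; P = 1/120; answer 1/120
Stage 2: R1 = 1/120; threaded value p + q = 121; m = 5523; 5523 = 3 * 7 * 263; sigma = (1 + 3) * (1 + 7) * (1 + 263) = 4 * 8 * 264 = 8448; answer 8448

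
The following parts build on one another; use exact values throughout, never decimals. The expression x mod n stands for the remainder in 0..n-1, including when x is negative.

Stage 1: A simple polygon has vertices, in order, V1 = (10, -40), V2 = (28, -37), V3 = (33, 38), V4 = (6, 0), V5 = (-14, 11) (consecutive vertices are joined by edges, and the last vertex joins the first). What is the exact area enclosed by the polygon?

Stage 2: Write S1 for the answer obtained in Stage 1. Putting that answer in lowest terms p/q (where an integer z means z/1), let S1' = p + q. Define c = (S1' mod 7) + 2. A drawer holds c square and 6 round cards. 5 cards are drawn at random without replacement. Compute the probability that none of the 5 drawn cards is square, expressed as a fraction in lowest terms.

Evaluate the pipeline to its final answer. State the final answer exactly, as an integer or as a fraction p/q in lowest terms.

3/28

Stage 1: cross terms: (10*-37 - 28*-40)=750, (28*38 - 33*-37)=2285, (33*0 - 6*38)=-228, (6*11 - -14*0)=66, (-14*-40 - 10*11)=450; twice the area = |3323| = 3323; area = 3323/2; answer 3323/2
Stage 2: S1 = 3323/2; threaded value p + q = 3325; c = 2; total draws C(8,5) = 56; favorable C(6,5) = 6; P = 3/28; answer 3/28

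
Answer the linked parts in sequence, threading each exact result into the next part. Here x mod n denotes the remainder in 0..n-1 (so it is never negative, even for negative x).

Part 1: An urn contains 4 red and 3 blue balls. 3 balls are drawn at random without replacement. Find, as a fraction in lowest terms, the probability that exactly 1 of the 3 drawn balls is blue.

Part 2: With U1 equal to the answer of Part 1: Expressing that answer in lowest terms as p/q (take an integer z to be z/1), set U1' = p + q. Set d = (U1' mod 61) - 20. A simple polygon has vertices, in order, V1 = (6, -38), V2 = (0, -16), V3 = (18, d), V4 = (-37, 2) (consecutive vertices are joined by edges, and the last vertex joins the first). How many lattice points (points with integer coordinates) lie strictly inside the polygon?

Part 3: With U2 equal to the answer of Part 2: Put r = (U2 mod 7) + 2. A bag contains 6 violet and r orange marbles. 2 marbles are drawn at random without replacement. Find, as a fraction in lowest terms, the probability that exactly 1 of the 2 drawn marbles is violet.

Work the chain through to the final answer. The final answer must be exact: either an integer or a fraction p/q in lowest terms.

Part 1: total draws C(7,3) = 35; favorable C(3,1)*C(4,2) = 18; P = 18/35; answer 18/35
Part 2: U1 = 18/35; threaded value p + q = 53; d = 33; cross terms: (6*-16 - 0*-38)=-96, (0*33 - 18*-16)=288, (18*2 - -37*33)=1257, (-37*-38 - 6*2)=1394; twice the area = |2843| = 2843; area = 2843/2; boundary points = 2 + 1 + 1 + 1 = 5; strictly interior points = area - boundary/2 + 1 = 1420; answer 1420
Part 3: U2 = 1420; r = 8; total draws C(14,2) = 91; favorable C(6,1)*C(8,1) = 48; P = 48/91; answer 48/91

48/91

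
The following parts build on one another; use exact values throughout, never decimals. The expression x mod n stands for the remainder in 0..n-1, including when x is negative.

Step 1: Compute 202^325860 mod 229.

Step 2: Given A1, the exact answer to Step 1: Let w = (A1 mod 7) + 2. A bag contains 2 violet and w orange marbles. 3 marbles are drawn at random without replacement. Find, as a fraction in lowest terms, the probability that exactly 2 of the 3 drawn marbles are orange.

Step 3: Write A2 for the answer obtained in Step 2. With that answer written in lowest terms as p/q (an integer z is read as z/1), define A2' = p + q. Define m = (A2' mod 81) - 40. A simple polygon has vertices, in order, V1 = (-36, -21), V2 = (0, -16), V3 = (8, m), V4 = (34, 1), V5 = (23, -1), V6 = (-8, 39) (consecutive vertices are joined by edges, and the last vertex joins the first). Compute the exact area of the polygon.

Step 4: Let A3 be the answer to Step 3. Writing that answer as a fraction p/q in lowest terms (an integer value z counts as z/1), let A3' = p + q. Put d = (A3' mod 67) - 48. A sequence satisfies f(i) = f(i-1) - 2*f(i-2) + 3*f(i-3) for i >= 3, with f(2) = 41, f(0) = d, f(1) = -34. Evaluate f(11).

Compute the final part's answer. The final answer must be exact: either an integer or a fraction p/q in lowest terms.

Step 1: squarings mod 229: 202^1=202, 202^2=42, 202^4=161, 202^8=44, 202^16=104, 202^32=53, 202^64=61, 202^128=57, 202^256=43, 202^512=17, 202^1024=60, 202^2048=165, 202^4096=203, 202^8192=218, 202^16384=121, 202^32768=214, 202^65536=225, 202^131072=16, 202^262144=27; 202^325860 = 202^4 * 202^32 * 202^64 * 202^128 * 202^2048 * 202^4096 * 202^8192 * 202^16384 * 202^32768 * 202^262144 = 16 (mod 229); answer 16
Step 2: A1 = 16; w = 4; total draws C(6,3) = 20; favorable C(4,2)*C(2,1) = 12; P = 3/5; answer 3/5
Step 3: A2 = 3/5; threaded value p + q = 8; m = -32; cross terms: (-36*-16 - 0*-21)=576, (0*-32 - 8*-16)=128, (8*1 - 34*-32)=1096, (34*-1 - 23*1)=-57, (23*39 - -8*-1)=889, (-8*-21 - -36*39)=1572; twice the area = |4204| = 4204; area = 2102; answer 2102
Step 4: A3 = 2102; threaded value p + q = 2103; d = -22; f(3) = 1*(41) - 2*(-34) + 3*(-22) = 43; iterating: f(3)=43, f(4)=-141, f(5)=-104, f(6)=307, f(7)=92, f(8)=-834, f(9)=-97, f(10)=1847, f(11)=-461; answer -461

-461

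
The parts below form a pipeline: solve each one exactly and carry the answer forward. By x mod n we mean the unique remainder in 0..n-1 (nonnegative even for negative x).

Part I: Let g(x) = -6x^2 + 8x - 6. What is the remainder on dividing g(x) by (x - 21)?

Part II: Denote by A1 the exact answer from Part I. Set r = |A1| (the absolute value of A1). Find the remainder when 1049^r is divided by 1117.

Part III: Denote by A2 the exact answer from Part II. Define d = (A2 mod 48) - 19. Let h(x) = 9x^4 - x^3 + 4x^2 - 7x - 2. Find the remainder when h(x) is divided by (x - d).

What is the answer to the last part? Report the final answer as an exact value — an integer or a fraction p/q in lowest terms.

36550

Part I: remainder = value at the root: -6*(21)^2 + 8*(21)^1 - 6 = (-2646) + (168) + (-6) = -2484; answer -2484
Part II: A1 = -2484; r = 2484; squarings mod 1117: 1049^1=1049, 1049^2=156, 1049^4=879, 1049^8=794, 1049^16=448, 1049^32=761, 1049^64=515, 1049^128=496, 1049^256=276, 1049^512=220, 1049^1024=369, 1049^2048=1004; 1049^2484 = 1049^4 * 1049^16 * 1049^32 * 1049^128 * 1049^256 * 1049^2048 = 27 (mod 1117); answer 27
Part III: A2 = 27; d = 8; remainder = value at the root: 9*(8)^4 - 1*(8)^3 + 4*(8)^2 - 7*(8)^1 - 2 = (36864) + (-512) + (256) + (-56) + (-2) = 36550; answer 36550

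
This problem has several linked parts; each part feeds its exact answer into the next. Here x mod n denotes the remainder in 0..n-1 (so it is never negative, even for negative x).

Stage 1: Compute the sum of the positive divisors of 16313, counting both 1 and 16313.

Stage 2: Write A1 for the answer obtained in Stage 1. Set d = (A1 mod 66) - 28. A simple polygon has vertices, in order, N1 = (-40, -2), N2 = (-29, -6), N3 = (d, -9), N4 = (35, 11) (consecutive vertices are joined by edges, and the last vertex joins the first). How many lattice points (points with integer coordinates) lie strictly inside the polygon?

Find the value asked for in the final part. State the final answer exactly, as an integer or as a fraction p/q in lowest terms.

784

Stage 1: 16313 = 11 * 1483; sigma = (1 + 11) * (1 + 1483) = 12 * 1484 = 17808; answer 17808
Stage 2: A1 = 17808; d = 26; cross terms: (-40*-6 - -29*-2)=182, (-29*-9 - 26*-6)=417, (26*11 - 35*-9)=601, (35*-2 - -40*11)=370; twice the area = |1570| = 1570; area = 785; boundary points = 1 + 1 + 1 + 1 = 4; strictly interior points = area - boundary/2 + 1 = 784; answer 784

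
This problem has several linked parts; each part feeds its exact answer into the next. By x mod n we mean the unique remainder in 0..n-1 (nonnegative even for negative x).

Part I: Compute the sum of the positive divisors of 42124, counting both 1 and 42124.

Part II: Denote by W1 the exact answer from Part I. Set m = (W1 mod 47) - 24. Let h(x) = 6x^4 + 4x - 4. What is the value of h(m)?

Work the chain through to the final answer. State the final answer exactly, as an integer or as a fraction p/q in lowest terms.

1548

Part I: 42124 = 2^2 * 10531; sigma = (1 + 2 + 4) * (1 + 10531) = 7 * 10532 = 73724; answer 73724
Part II: W1 = 73724; m = 4; 6*(4)^4 + 4*(4)^1 - 4 = (1536) + (16) + (-4) = 1548; answer 1548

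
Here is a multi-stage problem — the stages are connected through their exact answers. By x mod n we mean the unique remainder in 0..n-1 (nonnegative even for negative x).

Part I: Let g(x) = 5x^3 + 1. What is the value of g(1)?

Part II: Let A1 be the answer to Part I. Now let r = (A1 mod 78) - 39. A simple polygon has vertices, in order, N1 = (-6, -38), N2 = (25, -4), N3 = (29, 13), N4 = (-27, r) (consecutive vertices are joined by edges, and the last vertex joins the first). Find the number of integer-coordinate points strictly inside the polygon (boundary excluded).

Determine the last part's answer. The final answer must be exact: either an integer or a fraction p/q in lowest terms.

Part I: 5*(1)^3 + 1 = (5) + (1) = 6; answer 6
Part II: A1 = 6; r = -33; cross terms: (-6*-4 - 25*-38)=974, (25*13 - 29*-4)=441, (29*-33 - -27*13)=-606, (-27*-38 - -6*-33)=828; twice the area = |1637| = 1637; area = 1637/2; boundary points = 1 + 1 + 2 + 1 = 5; strictly interior points = area - boundary/2 + 1 = 817; answer 817

817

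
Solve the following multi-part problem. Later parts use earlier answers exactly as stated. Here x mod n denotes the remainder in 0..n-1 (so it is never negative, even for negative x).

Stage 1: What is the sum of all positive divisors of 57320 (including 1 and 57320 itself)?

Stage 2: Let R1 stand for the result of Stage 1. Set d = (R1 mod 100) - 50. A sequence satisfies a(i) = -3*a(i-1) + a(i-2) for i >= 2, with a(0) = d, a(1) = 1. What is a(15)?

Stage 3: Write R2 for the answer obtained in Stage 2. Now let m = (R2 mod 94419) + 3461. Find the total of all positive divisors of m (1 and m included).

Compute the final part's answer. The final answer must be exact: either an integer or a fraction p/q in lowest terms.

Stage 1: 57320 = 2^3 * 5 * 1433; sigma = (1 + 2 + 4 + 8) * (1 + 5) * (1 + 1433) = 15 * 6 * 1434 = 129060; answer 129060
Stage 2: R1 = 129060; d = 10; a(2) = -3*(1) + 1*(10) = 7; iterating: a(2)=7, a(3)=-20, a(4)=67, a(5)=-221, a(6)=730, a(7)=-2411, a(8)=7963, a(9)=-26300, a(10)=86863, a(11)=-286889, a(12)=947530, a(13)=-3129479, a(14)=10335967, a(15)=-34137380; answer -34137380
Stage 3: R2 = -34137380; m = 45759; 45759 = 3 * 7 * 2179; sigma = (1 + 3) * (1 + 7) * (1 + 2179) = 4 * 8 * 2180 = 69760; answer 69760

69760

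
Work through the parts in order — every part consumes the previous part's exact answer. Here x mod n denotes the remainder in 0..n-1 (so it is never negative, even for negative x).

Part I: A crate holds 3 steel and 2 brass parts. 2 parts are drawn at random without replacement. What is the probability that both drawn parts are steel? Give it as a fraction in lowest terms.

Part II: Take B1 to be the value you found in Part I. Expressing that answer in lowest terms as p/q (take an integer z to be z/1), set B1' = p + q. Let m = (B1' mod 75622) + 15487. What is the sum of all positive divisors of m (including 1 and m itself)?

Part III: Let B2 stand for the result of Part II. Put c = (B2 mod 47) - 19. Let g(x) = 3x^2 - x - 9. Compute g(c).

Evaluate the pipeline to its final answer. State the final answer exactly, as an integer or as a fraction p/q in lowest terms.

35

Part I: total draws C(5,2) = 10; favorable C(3,2) = 3; P = 3/10; answer 3/10
Part II: B1 = 3/10; threaded value p + q = 13; m = 15500; 15500 = 2^2 * 5^3 * 31; sigma = (1 + 2 + 4) * (1 + 5 + 25 + 125) * (1 + 31) = 7 * 156 * 32 = 34944; answer 34944
Part III: B2 = 34944; c = 4; 3*(4)^2 - 1*(4)^1 - 9 = (48) + (-4) + (-9) = 35; answer 35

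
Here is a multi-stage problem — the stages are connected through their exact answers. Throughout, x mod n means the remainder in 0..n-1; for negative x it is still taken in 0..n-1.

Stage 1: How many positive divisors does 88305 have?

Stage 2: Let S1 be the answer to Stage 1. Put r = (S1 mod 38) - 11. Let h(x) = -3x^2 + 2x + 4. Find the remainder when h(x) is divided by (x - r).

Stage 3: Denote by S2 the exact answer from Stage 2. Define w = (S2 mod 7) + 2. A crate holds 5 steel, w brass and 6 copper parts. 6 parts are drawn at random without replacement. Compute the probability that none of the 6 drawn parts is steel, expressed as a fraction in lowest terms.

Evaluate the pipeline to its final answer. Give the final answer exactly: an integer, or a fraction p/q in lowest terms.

Stage 1: 88305 = 3 * 5 * 7 * 29^2; number of divisors = (1+1) * (1+1) * (1+1) * (2+1) = 24; answer 24
Stage 2: S1 = 24; r = 13; remainder = value at the root: -3*(13)^2 + 2*(13)^1 + 4 = (-507) + (26) + (4) = -477; answer -477
Stage 3: S2 = -477; w = 8; total draws C(19,6) = 27132; favorable C(14,6) = 3003; P = 143/1292; answer 143/1292

143/1292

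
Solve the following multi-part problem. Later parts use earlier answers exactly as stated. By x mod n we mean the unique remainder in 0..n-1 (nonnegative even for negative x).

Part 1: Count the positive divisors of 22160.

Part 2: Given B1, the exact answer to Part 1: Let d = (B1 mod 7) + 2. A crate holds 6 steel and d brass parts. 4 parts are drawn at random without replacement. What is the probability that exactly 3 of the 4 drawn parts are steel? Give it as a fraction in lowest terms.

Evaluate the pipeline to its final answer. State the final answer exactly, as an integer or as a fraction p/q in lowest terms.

160/1001

Part 1: 22160 = 2^4 * 5 * 277; number of divisors = (4+1) * (1+1) * (1+1) = 20; answer 20
Part 2: B1 = 20; d = 8; total draws C(14,4) = 1001; favorable C(6,3)*C(8,1) = 160; P = 160/1001; answer 160/1001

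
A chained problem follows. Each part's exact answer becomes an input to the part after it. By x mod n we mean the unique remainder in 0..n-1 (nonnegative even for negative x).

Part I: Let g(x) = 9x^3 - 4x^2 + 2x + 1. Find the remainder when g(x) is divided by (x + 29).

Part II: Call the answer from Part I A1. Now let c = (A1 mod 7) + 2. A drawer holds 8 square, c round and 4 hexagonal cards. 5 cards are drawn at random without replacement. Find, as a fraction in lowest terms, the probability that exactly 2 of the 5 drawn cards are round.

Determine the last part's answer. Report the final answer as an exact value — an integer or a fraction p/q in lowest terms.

10/91

Part I: remainder = value at the root: 9*(-29)^3 - 4*(-29)^2 + 2*(-29)^1 + 1 = (-219501) + (-3364) + (-58) + (1) = -222922; answer -222922
Part II: A1 = -222922; c = 2; total draws C(14,5) = 2002; favorable C(2,2)*C(12,3) = 220; P = 10/91; answer 10/91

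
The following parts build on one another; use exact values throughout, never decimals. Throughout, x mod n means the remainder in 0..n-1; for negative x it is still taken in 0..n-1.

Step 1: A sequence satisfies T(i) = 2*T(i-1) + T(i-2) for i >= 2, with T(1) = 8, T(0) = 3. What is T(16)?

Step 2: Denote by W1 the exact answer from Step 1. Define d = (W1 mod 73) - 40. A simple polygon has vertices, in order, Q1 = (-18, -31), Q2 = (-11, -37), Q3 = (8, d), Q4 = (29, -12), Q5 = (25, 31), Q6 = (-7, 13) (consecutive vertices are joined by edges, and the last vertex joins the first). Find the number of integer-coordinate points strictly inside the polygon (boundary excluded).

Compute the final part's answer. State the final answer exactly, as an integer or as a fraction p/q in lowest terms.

Step 1: T(2) = 2*(8) + 1*(3) = 19; iterating: T(2)=19, T(3)=46, T(4)=111, T(5)=268, T(6)=647, T(7)=1562, T(8)=3771, T(9)=9104, T(10)=21979, T(11)=53062, T(12)=128103, T(13)=309268, T(14)=746639, T(15)=1802546, T(16)=4351731; answer 4351731
Step 2: W1 = 4351731; d = 15; cross terms: (-18*-37 - -11*-31)=325, (-11*15 - 8*-37)=131, (8*-12 - 29*15)=-531, (29*31 - 25*-12)=1199, (25*13 - -7*31)=542, (-7*-31 - -18*13)=451; twice the area = |2117| = 2117; area = 2117/2; boundary points = 1 + 1 + 3 + 1 + 2 + 11 = 19; strictly interior points = area - boundary/2 + 1 = 1050; answer 1050

1050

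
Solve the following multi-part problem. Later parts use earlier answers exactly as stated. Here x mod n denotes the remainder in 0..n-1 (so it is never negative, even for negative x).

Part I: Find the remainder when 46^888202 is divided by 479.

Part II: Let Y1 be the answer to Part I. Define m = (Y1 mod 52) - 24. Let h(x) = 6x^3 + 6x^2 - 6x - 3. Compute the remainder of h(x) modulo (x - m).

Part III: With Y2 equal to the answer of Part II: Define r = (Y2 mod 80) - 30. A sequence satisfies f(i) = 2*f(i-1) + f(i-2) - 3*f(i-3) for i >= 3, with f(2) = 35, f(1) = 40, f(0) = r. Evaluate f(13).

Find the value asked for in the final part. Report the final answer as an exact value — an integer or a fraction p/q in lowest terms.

-6910

Part I: squarings mod 479: 46^1=46, 46^2=200, 46^4=243, 46^8=132, 46^16=180, 46^32=307, 46^64=365, 46^128=63, 46^256=137, 46^512=88, 46^1024=80, 46^2048=173, 46^4096=231, 46^8192=192, 46^16384=460, 46^32768=361, 46^65536=33, 46^131072=131, 46^262144=396, 46^524288=183; 46^888202 = 46^2 * 46^8 * 46^128 * 46^256 * 46^1024 * 46^2048 * 46^32768 * 46^65536 * 46^262144 * 46^524288 = 89 (mod 479); answer 89
Part II: Y1 = 89; m = 13; remainder = value at the root: 6*(13)^3 + 6*(13)^2 - 6*(13)^1 - 3 = (13182) + (1014) + (-78) + (-3) = 14115; answer 14115
Part III: Y2 = 14115; r = 5; f(3) = 2*(35) + 1*(40) - 3*(5) = 95; iterating: f(3)=95, f(4)=105, f(5)=200, f(6)=220, f(7)=325, f(8)=270, f(9)=205, f(10)=-295, f(11)=-1195, f(12)=-3300, f(13)=-6910; answer -6910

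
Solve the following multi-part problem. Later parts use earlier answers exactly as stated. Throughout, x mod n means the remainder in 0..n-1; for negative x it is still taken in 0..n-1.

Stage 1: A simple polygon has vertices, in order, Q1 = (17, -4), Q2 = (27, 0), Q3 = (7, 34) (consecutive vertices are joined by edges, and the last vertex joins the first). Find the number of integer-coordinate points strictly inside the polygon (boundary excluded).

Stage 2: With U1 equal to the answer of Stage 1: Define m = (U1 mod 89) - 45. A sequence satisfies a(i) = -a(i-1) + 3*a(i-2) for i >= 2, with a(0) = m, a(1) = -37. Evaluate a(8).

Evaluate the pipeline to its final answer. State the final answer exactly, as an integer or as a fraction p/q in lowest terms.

Stage 1: cross terms: (17*0 - 27*-4)=108, (27*34 - 7*0)=918, (7*-4 - 17*34)=-606; twice the area = |420| = 420; area = 210; boundary points = 2 + 2 + 2 = 6; strictly interior points = area - boundary/2 + 1 = 208; answer 208
Stage 2: U1 = 208; m = -15; a(2) = -1*(-37) + 3*(-15) = -8; iterating: a(2)=-8, a(3)=-103, a(4)=79, a(5)=-388, a(6)=625, a(7)=-1789, a(8)=3664; answer 3664

3664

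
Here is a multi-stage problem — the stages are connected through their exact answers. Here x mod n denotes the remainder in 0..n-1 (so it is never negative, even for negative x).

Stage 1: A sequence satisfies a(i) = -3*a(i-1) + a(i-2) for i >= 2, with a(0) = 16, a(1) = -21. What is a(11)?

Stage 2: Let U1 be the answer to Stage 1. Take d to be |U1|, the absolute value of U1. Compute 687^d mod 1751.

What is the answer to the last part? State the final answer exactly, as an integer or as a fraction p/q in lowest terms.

1366

Stage 1: a(2) = -3*(-21) + 1*(16) = 79; iterating: a(2)=79, a(3)=-258, a(4)=853, a(5)=-2817, a(6)=9304, a(7)=-30729, a(8)=101491, a(9)=-335202, a(10)=1107097, a(11)=-3656493; answer -3656493
Stage 2: U1 = -3656493; d = 3656493; squarings mod 1751: 687^1=687, 687^2=950, 687^4=735, 687^8=917, 687^16=409, 687^32=936, 687^64=596, 687^128=1514, 687^256=137, 687^512=1259, 687^1024=426, 687^2048=1123, 687^4096=409, 687^8192=936, 687^16384=596, 687^32768=1514, 687^65536=137, 687^131072=1259, 687^262144=426, 687^524288=1123, 687^1048576=409, 687^2097152=936; 687^3656493 = 687^1 * 687^4 * 687^8 * 687^32 * 687^256 * 687^512 * 687^2048 * 687^16384 * 687^32768 * 687^65536 * 687^131072 * 687^262144 * 687^1048576 * 687^2097152 = 1366 (mod 1751); answer 1366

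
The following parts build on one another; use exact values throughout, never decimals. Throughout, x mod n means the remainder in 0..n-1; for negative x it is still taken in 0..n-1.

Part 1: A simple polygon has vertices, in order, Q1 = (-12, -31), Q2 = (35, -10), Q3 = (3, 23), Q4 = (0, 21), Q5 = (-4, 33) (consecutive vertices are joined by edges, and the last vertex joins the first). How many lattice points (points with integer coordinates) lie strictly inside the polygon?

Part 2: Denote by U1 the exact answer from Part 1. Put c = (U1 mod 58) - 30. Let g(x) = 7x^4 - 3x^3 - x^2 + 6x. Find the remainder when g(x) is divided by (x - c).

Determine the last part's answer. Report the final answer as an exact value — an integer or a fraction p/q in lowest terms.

598995

Part 1: cross terms: (-12*-10 - 35*-31)=1205, (35*23 - 3*-10)=835, (3*21 - 0*23)=63, (0*33 - -4*21)=84, (-4*-31 - -12*33)=520; twice the area = |2707| = 2707; area = 2707/2; boundary points = 1 + 1 + 1 + 4 + 8 = 15; strictly interior points = area - boundary/2 + 1 = 1347; answer 1347
Part 2: U1 = 1347; c = -17; remainder = value at the root: 7*(-17)^4 - 3*(-17)^3 - 1*(-17)^2 + 6*(-17)^1 = (584647) + (14739) + (-289) + (-102) = 598995; answer 598995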